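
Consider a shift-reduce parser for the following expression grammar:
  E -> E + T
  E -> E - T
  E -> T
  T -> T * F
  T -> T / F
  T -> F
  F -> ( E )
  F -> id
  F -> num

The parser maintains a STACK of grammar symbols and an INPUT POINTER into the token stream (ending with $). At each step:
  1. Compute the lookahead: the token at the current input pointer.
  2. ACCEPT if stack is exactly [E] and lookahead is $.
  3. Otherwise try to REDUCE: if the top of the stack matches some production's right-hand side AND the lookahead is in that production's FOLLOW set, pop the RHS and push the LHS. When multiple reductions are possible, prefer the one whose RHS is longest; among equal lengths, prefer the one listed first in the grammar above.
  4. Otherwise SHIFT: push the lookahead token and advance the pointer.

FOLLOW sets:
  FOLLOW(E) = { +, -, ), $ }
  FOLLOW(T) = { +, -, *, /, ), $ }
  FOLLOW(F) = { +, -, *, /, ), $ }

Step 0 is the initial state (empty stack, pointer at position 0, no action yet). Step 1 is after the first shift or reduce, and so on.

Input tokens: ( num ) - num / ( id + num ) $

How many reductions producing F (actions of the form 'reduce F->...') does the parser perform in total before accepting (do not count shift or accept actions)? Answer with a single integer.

Step 1: shift (. Stack=[(] ptr=1 lookahead=num remaining=[num ) - num / ( id + num ) $]
Step 2: shift num. Stack=[( num] ptr=2 lookahead=) remaining=[) - num / ( id + num ) $]
Step 3: reduce F->num. Stack=[( F] ptr=2 lookahead=) remaining=[) - num / ( id + num ) $]
Step 4: reduce T->F. Stack=[( T] ptr=2 lookahead=) remaining=[) - num / ( id + num ) $]
Step 5: reduce E->T. Stack=[( E] ptr=2 lookahead=) remaining=[) - num / ( id + num ) $]
Step 6: shift ). Stack=[( E )] ptr=3 lookahead=- remaining=[- num / ( id + num ) $]
Step 7: reduce F->( E ). Stack=[F] ptr=3 lookahead=- remaining=[- num / ( id + num ) $]
Step 8: reduce T->F. Stack=[T] ptr=3 lookahead=- remaining=[- num / ( id + num ) $]
Step 9: reduce E->T. Stack=[E] ptr=3 lookahead=- remaining=[- num / ( id + num ) $]
Step 10: shift -. Stack=[E -] ptr=4 lookahead=num remaining=[num / ( id + num ) $]
Step 11: shift num. Stack=[E - num] ptr=5 lookahead=/ remaining=[/ ( id + num ) $]
Step 12: reduce F->num. Stack=[E - F] ptr=5 lookahead=/ remaining=[/ ( id + num ) $]
Step 13: reduce T->F. Stack=[E - T] ptr=5 lookahead=/ remaining=[/ ( id + num ) $]
Step 14: shift /. Stack=[E - T /] ptr=6 lookahead=( remaining=[( id + num ) $]
Step 15: shift (. Stack=[E - T / (] ptr=7 lookahead=id remaining=[id + num ) $]
Step 16: shift id. Stack=[E - T / ( id] ptr=8 lookahead=+ remaining=[+ num ) $]
Step 17: reduce F->id. Stack=[E - T / ( F] ptr=8 lookahead=+ remaining=[+ num ) $]
Step 18: reduce T->F. Stack=[E - T / ( T] ptr=8 lookahead=+ remaining=[+ num ) $]
Step 19: reduce E->T. Stack=[E - T / ( E] ptr=8 lookahead=+ remaining=[+ num ) $]
Step 20: shift +. Stack=[E - T / ( E +] ptr=9 lookahead=num remaining=[num ) $]
Step 21: shift num. Stack=[E - T / ( E + num] ptr=10 lookahead=) remaining=[) $]
Step 22: reduce F->num. Stack=[E - T / ( E + F] ptr=10 lookahead=) remaining=[) $]
Step 23: reduce T->F. Stack=[E - T / ( E + T] ptr=10 lookahead=) remaining=[) $]
Step 24: reduce E->E + T. Stack=[E - T / ( E] ptr=10 lookahead=) remaining=[) $]
Step 25: shift ). Stack=[E - T / ( E )] ptr=11 lookahead=$ remaining=[$]
Step 26: reduce F->( E ). Stack=[E - T / F] ptr=11 lookahead=$ remaining=[$]
Step 27: reduce T->T / F. Stack=[E - T] ptr=11 lookahead=$ remaining=[$]
Step 28: reduce E->E - T. Stack=[E] ptr=11 lookahead=$ remaining=[$]
Step 29: accept. Stack=[E] ptr=11 lookahead=$ remaining=[$]

Answer: 6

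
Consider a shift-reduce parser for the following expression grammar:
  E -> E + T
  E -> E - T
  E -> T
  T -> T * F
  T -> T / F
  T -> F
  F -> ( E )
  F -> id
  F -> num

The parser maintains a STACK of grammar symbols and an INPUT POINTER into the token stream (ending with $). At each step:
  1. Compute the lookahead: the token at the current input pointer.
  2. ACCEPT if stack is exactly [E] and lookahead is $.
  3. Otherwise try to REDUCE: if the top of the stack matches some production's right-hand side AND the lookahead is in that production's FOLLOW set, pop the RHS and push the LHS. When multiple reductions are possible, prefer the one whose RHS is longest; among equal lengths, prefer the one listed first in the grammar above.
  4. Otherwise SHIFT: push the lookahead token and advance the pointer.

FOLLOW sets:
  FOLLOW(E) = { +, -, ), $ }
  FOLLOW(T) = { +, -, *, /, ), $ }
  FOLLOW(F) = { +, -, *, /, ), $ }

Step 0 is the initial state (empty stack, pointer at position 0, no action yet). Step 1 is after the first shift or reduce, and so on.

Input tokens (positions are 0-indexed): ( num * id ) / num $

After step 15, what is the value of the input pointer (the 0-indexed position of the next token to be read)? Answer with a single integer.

Step 1: shift (. Stack=[(] ptr=1 lookahead=num remaining=[num * id ) / num $]
Step 2: shift num. Stack=[( num] ptr=2 lookahead=* remaining=[* id ) / num $]
Step 3: reduce F->num. Stack=[( F] ptr=2 lookahead=* remaining=[* id ) / num $]
Step 4: reduce T->F. Stack=[( T] ptr=2 lookahead=* remaining=[* id ) / num $]
Step 5: shift *. Stack=[( T *] ptr=3 lookahead=id remaining=[id ) / num $]
Step 6: shift id. Stack=[( T * id] ptr=4 lookahead=) remaining=[) / num $]
Step 7: reduce F->id. Stack=[( T * F] ptr=4 lookahead=) remaining=[) / num $]
Step 8: reduce T->T * F. Stack=[( T] ptr=4 lookahead=) remaining=[) / num $]
Step 9: reduce E->T. Stack=[( E] ptr=4 lookahead=) remaining=[) / num $]
Step 10: shift ). Stack=[( E )] ptr=5 lookahead=/ remaining=[/ num $]
Step 11: reduce F->( E ). Stack=[F] ptr=5 lookahead=/ remaining=[/ num $]
Step 12: reduce T->F. Stack=[T] ptr=5 lookahead=/ remaining=[/ num $]
Step 13: shift /. Stack=[T /] ptr=6 lookahead=num remaining=[num $]
Step 14: shift num. Stack=[T / num] ptr=7 lookahead=$ remaining=[$]
Step 15: reduce F->num. Stack=[T / F] ptr=7 lookahead=$ remaining=[$]

Answer: 7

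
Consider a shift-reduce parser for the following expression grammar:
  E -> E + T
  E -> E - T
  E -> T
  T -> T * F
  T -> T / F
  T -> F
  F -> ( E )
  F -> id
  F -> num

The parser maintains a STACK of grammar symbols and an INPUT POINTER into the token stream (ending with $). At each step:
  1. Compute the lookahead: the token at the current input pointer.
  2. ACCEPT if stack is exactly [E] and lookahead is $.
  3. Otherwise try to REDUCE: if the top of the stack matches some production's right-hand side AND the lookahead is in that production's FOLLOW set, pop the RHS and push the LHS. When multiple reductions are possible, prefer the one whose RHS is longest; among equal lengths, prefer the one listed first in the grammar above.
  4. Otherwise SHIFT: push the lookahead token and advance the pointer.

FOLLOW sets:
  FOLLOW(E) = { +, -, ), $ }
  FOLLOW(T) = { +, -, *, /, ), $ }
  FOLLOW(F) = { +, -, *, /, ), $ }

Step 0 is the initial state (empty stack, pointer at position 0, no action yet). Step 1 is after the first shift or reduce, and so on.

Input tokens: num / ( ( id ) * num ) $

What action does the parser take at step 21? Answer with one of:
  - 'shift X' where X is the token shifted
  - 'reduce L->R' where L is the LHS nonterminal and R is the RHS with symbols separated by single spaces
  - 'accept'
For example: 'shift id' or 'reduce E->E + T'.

Answer: reduce T->T / F

Derivation:
Step 1: shift num. Stack=[num] ptr=1 lookahead=/ remaining=[/ ( ( id ) * num ) $]
Step 2: reduce F->num. Stack=[F] ptr=1 lookahead=/ remaining=[/ ( ( id ) * num ) $]
Step 3: reduce T->F. Stack=[T] ptr=1 lookahead=/ remaining=[/ ( ( id ) * num ) $]
Step 4: shift /. Stack=[T /] ptr=2 lookahead=( remaining=[( ( id ) * num ) $]
Step 5: shift (. Stack=[T / (] ptr=3 lookahead=( remaining=[( id ) * num ) $]
Step 6: shift (. Stack=[T / ( (] ptr=4 lookahead=id remaining=[id ) * num ) $]
Step 7: shift id. Stack=[T / ( ( id] ptr=5 lookahead=) remaining=[) * num ) $]
Step 8: reduce F->id. Stack=[T / ( ( F] ptr=5 lookahead=) remaining=[) * num ) $]
Step 9: reduce T->F. Stack=[T / ( ( T] ptr=5 lookahead=) remaining=[) * num ) $]
Step 10: reduce E->T. Stack=[T / ( ( E] ptr=5 lookahead=) remaining=[) * num ) $]
Step 11: shift ). Stack=[T / ( ( E )] ptr=6 lookahead=* remaining=[* num ) $]
Step 12: reduce F->( E ). Stack=[T / ( F] ptr=6 lookahead=* remaining=[* num ) $]
Step 13: reduce T->F. Stack=[T / ( T] ptr=6 lookahead=* remaining=[* num ) $]
Step 14: shift *. Stack=[T / ( T *] ptr=7 lookahead=num remaining=[num ) $]
Step 15: shift num. Stack=[T / ( T * num] ptr=8 lookahead=) remaining=[) $]
Step 16: reduce F->num. Stack=[T / ( T * F] ptr=8 lookahead=) remaining=[) $]
Step 17: reduce T->T * F. Stack=[T / ( T] ptr=8 lookahead=) remaining=[) $]
Step 18: reduce E->T. Stack=[T / ( E] ptr=8 lookahead=) remaining=[) $]
Step 19: shift ). Stack=[T / ( E )] ptr=9 lookahead=$ remaining=[$]
Step 20: reduce F->( E ). Stack=[T / F] ptr=9 lookahead=$ remaining=[$]
Step 21: reduce T->T / F. Stack=[T] ptr=9 lookahead=$ remaining=[$]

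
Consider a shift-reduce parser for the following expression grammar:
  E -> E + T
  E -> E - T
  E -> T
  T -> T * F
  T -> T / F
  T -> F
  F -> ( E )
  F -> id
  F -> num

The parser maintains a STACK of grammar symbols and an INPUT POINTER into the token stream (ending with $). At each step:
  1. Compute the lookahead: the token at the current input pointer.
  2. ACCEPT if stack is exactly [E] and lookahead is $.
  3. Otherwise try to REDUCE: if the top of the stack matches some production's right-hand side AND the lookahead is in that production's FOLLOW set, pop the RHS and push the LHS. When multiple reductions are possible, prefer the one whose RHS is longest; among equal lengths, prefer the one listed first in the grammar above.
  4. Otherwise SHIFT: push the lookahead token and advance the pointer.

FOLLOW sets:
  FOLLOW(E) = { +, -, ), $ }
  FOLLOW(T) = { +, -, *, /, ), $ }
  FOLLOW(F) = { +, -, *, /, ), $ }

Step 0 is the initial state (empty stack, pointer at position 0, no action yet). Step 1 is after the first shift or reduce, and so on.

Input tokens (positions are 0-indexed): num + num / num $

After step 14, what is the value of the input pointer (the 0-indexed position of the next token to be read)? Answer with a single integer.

Answer: 5

Derivation:
Step 1: shift num. Stack=[num] ptr=1 lookahead=+ remaining=[+ num / num $]
Step 2: reduce F->num. Stack=[F] ptr=1 lookahead=+ remaining=[+ num / num $]
Step 3: reduce T->F. Stack=[T] ptr=1 lookahead=+ remaining=[+ num / num $]
Step 4: reduce E->T. Stack=[E] ptr=1 lookahead=+ remaining=[+ num / num $]
Step 5: shift +. Stack=[E +] ptr=2 lookahead=num remaining=[num / num $]
Step 6: shift num. Stack=[E + num] ptr=3 lookahead=/ remaining=[/ num $]
Step 7: reduce F->num. Stack=[E + F] ptr=3 lookahead=/ remaining=[/ num $]
Step 8: reduce T->F. Stack=[E + T] ptr=3 lookahead=/ remaining=[/ num $]
Step 9: shift /. Stack=[E + T /] ptr=4 lookahead=num remaining=[num $]
Step 10: shift num. Stack=[E + T / num] ptr=5 lookahead=$ remaining=[$]
Step 11: reduce F->num. Stack=[E + T / F] ptr=5 lookahead=$ remaining=[$]
Step 12: reduce T->T / F. Stack=[E + T] ptr=5 lookahead=$ remaining=[$]
Step 13: reduce E->E + T. Stack=[E] ptr=5 lookahead=$ remaining=[$]
Step 14: accept. Stack=[E] ptr=5 lookahead=$ remaining=[$]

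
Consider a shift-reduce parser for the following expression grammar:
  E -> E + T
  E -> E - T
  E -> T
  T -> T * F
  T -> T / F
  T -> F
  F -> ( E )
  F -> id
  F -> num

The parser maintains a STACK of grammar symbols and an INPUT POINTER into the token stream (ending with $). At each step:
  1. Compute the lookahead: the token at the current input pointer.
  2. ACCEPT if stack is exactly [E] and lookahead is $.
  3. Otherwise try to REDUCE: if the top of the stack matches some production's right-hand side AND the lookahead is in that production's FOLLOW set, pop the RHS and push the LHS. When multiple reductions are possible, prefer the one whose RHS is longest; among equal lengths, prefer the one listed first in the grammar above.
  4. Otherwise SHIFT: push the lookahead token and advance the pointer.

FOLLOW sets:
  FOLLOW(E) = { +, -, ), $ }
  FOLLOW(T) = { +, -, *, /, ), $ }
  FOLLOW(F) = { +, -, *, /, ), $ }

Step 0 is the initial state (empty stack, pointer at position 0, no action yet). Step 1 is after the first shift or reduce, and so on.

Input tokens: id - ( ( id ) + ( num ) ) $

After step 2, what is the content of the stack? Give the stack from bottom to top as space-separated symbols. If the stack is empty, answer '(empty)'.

Step 1: shift id. Stack=[id] ptr=1 lookahead=- remaining=[- ( ( id ) + ( num ) ) $]
Step 2: reduce F->id. Stack=[F] ptr=1 lookahead=- remaining=[- ( ( id ) + ( num ) ) $]

Answer: F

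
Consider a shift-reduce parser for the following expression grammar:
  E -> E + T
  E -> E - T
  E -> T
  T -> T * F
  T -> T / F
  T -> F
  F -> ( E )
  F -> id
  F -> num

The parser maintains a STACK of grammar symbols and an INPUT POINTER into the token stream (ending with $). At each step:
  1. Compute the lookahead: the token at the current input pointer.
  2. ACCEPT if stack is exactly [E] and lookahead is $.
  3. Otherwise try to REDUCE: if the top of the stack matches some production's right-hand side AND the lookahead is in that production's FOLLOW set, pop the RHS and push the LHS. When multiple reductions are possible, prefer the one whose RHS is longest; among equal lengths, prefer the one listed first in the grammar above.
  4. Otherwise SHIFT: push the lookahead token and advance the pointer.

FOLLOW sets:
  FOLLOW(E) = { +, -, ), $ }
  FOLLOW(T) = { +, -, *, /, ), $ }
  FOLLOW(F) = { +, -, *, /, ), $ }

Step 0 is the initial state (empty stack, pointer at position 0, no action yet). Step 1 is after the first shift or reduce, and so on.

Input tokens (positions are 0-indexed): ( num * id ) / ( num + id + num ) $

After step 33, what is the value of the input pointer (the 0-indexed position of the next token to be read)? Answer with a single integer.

Step 1: shift (. Stack=[(] ptr=1 lookahead=num remaining=[num * id ) / ( num + id + num ) $]
Step 2: shift num. Stack=[( num] ptr=2 lookahead=* remaining=[* id ) / ( num + id + num ) $]
Step 3: reduce F->num. Stack=[( F] ptr=2 lookahead=* remaining=[* id ) / ( num + id + num ) $]
Step 4: reduce T->F. Stack=[( T] ptr=2 lookahead=* remaining=[* id ) / ( num + id + num ) $]
Step 5: shift *. Stack=[( T *] ptr=3 lookahead=id remaining=[id ) / ( num + id + num ) $]
Step 6: shift id. Stack=[( T * id] ptr=4 lookahead=) remaining=[) / ( num + id + num ) $]
Step 7: reduce F->id. Stack=[( T * F] ptr=4 lookahead=) remaining=[) / ( num + id + num ) $]
Step 8: reduce T->T * F. Stack=[( T] ptr=4 lookahead=) remaining=[) / ( num + id + num ) $]
Step 9: reduce E->T. Stack=[( E] ptr=4 lookahead=) remaining=[) / ( num + id + num ) $]
Step 10: shift ). Stack=[( E )] ptr=5 lookahead=/ remaining=[/ ( num + id + num ) $]
Step 11: reduce F->( E ). Stack=[F] ptr=5 lookahead=/ remaining=[/ ( num + id + num ) $]
Step 12: reduce T->F. Stack=[T] ptr=5 lookahead=/ remaining=[/ ( num + id + num ) $]
Step 13: shift /. Stack=[T /] ptr=6 lookahead=( remaining=[( num + id + num ) $]
Step 14: shift (. Stack=[T / (] ptr=7 lookahead=num remaining=[num + id + num ) $]
Step 15: shift num. Stack=[T / ( num] ptr=8 lookahead=+ remaining=[+ id + num ) $]
Step 16: reduce F->num. Stack=[T / ( F] ptr=8 lookahead=+ remaining=[+ id + num ) $]
Step 17: reduce T->F. Stack=[T / ( T] ptr=8 lookahead=+ remaining=[+ id + num ) $]
Step 18: reduce E->T. Stack=[T / ( E] ptr=8 lookahead=+ remaining=[+ id + num ) $]
Step 19: shift +. Stack=[T / ( E +] ptr=9 lookahead=id remaining=[id + num ) $]
Step 20: shift id. Stack=[T / ( E + id] ptr=10 lookahead=+ remaining=[+ num ) $]
Step 21: reduce F->id. Stack=[T / ( E + F] ptr=10 lookahead=+ remaining=[+ num ) $]
Step 22: reduce T->F. Stack=[T / ( E + T] ptr=10 lookahead=+ remaining=[+ num ) $]
Step 23: reduce E->E + T. Stack=[T / ( E] ptr=10 lookahead=+ remaining=[+ num ) $]
Step 24: shift +. Stack=[T / ( E +] ptr=11 lookahead=num remaining=[num ) $]
Step 25: shift num. Stack=[T / ( E + num] ptr=12 lookahead=) remaining=[) $]
Step 26: reduce F->num. Stack=[T / ( E + F] ptr=12 lookahead=) remaining=[) $]
Step 27: reduce T->F. Stack=[T / ( E + T] ptr=12 lookahead=) remaining=[) $]
Step 28: reduce E->E + T. Stack=[T / ( E] ptr=12 lookahead=) remaining=[) $]
Step 29: shift ). Stack=[T / ( E )] ptr=13 lookahead=$ remaining=[$]
Step 30: reduce F->( E ). Stack=[T / F] ptr=13 lookahead=$ remaining=[$]
Step 31: reduce T->T / F. Stack=[T] ptr=13 lookahead=$ remaining=[$]
Step 32: reduce E->T. Stack=[E] ptr=13 lookahead=$ remaining=[$]
Step 33: accept. Stack=[E] ptr=13 lookahead=$ remaining=[$]

Answer: 13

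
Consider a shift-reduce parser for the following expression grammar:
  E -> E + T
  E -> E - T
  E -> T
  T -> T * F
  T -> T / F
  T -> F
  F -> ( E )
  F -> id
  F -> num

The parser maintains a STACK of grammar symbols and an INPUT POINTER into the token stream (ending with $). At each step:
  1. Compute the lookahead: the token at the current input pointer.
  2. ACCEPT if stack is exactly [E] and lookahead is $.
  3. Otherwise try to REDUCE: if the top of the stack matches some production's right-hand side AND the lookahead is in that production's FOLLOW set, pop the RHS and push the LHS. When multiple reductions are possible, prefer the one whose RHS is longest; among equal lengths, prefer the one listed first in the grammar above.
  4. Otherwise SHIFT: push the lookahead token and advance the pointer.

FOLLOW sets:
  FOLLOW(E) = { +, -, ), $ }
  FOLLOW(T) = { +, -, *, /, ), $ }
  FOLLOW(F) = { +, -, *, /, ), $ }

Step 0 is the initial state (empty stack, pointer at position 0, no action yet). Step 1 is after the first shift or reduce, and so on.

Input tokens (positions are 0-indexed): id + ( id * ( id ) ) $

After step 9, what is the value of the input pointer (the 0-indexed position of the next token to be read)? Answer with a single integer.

Answer: 4

Derivation:
Step 1: shift id. Stack=[id] ptr=1 lookahead=+ remaining=[+ ( id * ( id ) ) $]
Step 2: reduce F->id. Stack=[F] ptr=1 lookahead=+ remaining=[+ ( id * ( id ) ) $]
Step 3: reduce T->F. Stack=[T] ptr=1 lookahead=+ remaining=[+ ( id * ( id ) ) $]
Step 4: reduce E->T. Stack=[E] ptr=1 lookahead=+ remaining=[+ ( id * ( id ) ) $]
Step 5: shift +. Stack=[E +] ptr=2 lookahead=( remaining=[( id * ( id ) ) $]
Step 6: shift (. Stack=[E + (] ptr=3 lookahead=id remaining=[id * ( id ) ) $]
Step 7: shift id. Stack=[E + ( id] ptr=4 lookahead=* remaining=[* ( id ) ) $]
Step 8: reduce F->id. Stack=[E + ( F] ptr=4 lookahead=* remaining=[* ( id ) ) $]
Step 9: reduce T->F. Stack=[E + ( T] ptr=4 lookahead=* remaining=[* ( id ) ) $]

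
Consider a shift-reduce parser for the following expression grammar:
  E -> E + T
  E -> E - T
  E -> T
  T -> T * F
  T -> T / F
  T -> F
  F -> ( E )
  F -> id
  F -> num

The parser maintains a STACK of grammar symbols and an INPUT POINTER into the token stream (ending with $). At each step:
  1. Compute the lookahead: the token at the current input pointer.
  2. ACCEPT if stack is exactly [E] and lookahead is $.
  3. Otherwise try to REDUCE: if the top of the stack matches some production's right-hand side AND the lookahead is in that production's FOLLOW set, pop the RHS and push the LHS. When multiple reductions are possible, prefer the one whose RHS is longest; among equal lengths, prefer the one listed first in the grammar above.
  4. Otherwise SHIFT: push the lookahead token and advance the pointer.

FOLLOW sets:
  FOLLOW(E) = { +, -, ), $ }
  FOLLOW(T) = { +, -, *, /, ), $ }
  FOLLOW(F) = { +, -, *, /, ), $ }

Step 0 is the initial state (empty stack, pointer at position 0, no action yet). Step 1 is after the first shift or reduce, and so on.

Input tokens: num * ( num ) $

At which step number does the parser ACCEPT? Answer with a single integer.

Step 1: shift num. Stack=[num] ptr=1 lookahead=* remaining=[* ( num ) $]
Step 2: reduce F->num. Stack=[F] ptr=1 lookahead=* remaining=[* ( num ) $]
Step 3: reduce T->F. Stack=[T] ptr=1 lookahead=* remaining=[* ( num ) $]
Step 4: shift *. Stack=[T *] ptr=2 lookahead=( remaining=[( num ) $]
Step 5: shift (. Stack=[T * (] ptr=3 lookahead=num remaining=[num ) $]
Step 6: shift num. Stack=[T * ( num] ptr=4 lookahead=) remaining=[) $]
Step 7: reduce F->num. Stack=[T * ( F] ptr=4 lookahead=) remaining=[) $]
Step 8: reduce T->F. Stack=[T * ( T] ptr=4 lookahead=) remaining=[) $]
Step 9: reduce E->T. Stack=[T * ( E] ptr=4 lookahead=) remaining=[) $]
Step 10: shift ). Stack=[T * ( E )] ptr=5 lookahead=$ remaining=[$]
Step 11: reduce F->( E ). Stack=[T * F] ptr=5 lookahead=$ remaining=[$]
Step 12: reduce T->T * F. Stack=[T] ptr=5 lookahead=$ remaining=[$]
Step 13: reduce E->T. Stack=[E] ptr=5 lookahead=$ remaining=[$]
Step 14: accept. Stack=[E] ptr=5 lookahead=$ remaining=[$]

Answer: 14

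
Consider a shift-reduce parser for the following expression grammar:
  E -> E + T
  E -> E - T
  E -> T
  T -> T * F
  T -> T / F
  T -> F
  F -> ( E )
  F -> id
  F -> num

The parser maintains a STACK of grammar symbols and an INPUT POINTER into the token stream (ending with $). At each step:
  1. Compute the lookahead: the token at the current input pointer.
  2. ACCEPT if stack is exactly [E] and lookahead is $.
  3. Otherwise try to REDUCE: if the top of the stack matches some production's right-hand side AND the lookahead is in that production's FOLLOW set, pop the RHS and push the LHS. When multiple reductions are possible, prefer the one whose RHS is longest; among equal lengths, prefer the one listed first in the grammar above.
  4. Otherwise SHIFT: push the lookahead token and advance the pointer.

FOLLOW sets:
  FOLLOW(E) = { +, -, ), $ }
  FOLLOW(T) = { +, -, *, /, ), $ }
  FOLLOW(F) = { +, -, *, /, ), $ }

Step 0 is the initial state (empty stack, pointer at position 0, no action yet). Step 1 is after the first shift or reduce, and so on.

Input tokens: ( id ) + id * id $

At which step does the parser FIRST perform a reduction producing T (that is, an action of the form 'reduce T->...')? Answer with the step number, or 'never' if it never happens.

Answer: 4

Derivation:
Step 1: shift (. Stack=[(] ptr=1 lookahead=id remaining=[id ) + id * id $]
Step 2: shift id. Stack=[( id] ptr=2 lookahead=) remaining=[) + id * id $]
Step 3: reduce F->id. Stack=[( F] ptr=2 lookahead=) remaining=[) + id * id $]
Step 4: reduce T->F. Stack=[( T] ptr=2 lookahead=) remaining=[) + id * id $]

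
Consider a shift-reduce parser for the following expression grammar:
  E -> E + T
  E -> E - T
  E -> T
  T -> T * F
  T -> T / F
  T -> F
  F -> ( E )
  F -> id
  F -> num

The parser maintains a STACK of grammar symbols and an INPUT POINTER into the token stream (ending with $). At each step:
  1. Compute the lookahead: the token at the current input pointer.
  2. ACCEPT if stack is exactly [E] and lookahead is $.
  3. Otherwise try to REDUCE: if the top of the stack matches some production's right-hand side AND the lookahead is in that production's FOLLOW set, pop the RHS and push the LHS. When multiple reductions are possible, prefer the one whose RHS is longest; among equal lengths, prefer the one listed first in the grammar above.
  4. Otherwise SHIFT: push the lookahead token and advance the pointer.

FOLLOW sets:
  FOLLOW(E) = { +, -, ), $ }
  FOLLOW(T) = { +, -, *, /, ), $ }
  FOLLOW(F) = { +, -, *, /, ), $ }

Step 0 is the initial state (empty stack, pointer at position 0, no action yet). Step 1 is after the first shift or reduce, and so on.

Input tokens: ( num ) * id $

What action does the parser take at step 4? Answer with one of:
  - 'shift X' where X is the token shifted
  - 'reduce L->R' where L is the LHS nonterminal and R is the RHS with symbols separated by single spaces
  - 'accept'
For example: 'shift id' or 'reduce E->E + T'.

Step 1: shift (. Stack=[(] ptr=1 lookahead=num remaining=[num ) * id $]
Step 2: shift num. Stack=[( num] ptr=2 lookahead=) remaining=[) * id $]
Step 3: reduce F->num. Stack=[( F] ptr=2 lookahead=) remaining=[) * id $]
Step 4: reduce T->F. Stack=[( T] ptr=2 lookahead=) remaining=[) * id $]

Answer: reduce T->F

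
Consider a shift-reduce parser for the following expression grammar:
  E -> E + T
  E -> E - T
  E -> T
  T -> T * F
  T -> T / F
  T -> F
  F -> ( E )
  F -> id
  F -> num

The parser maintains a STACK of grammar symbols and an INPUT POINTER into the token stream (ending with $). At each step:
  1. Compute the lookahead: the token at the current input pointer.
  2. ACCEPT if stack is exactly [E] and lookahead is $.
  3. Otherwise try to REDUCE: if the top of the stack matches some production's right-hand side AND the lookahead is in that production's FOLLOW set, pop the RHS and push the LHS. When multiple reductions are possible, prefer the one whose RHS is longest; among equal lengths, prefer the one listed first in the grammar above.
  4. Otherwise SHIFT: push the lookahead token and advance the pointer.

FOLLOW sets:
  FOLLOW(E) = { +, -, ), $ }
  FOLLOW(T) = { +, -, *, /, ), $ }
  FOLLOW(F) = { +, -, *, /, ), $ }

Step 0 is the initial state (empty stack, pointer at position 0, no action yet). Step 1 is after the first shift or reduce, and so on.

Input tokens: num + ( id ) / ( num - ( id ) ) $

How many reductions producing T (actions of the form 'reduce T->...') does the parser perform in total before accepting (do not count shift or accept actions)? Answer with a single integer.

Answer: 7

Derivation:
Step 1: shift num. Stack=[num] ptr=1 lookahead=+ remaining=[+ ( id ) / ( num - ( id ) ) $]
Step 2: reduce F->num. Stack=[F] ptr=1 lookahead=+ remaining=[+ ( id ) / ( num - ( id ) ) $]
Step 3: reduce T->F. Stack=[T] ptr=1 lookahead=+ remaining=[+ ( id ) / ( num - ( id ) ) $]
Step 4: reduce E->T. Stack=[E] ptr=1 lookahead=+ remaining=[+ ( id ) / ( num - ( id ) ) $]
Step 5: shift +. Stack=[E +] ptr=2 lookahead=( remaining=[( id ) / ( num - ( id ) ) $]
Step 6: shift (. Stack=[E + (] ptr=3 lookahead=id remaining=[id ) / ( num - ( id ) ) $]
Step 7: shift id. Stack=[E + ( id] ptr=4 lookahead=) remaining=[) / ( num - ( id ) ) $]
Step 8: reduce F->id. Stack=[E + ( F] ptr=4 lookahead=) remaining=[) / ( num - ( id ) ) $]
Step 9: reduce T->F. Stack=[E + ( T] ptr=4 lookahead=) remaining=[) / ( num - ( id ) ) $]
Step 10: reduce E->T. Stack=[E + ( E] ptr=4 lookahead=) remaining=[) / ( num - ( id ) ) $]
Step 11: shift ). Stack=[E + ( E )] ptr=5 lookahead=/ remaining=[/ ( num - ( id ) ) $]
Step 12: reduce F->( E ). Stack=[E + F] ptr=5 lookahead=/ remaining=[/ ( num - ( id ) ) $]
Step 13: reduce T->F. Stack=[E + T] ptr=5 lookahead=/ remaining=[/ ( num - ( id ) ) $]
Step 14: shift /. Stack=[E + T /] ptr=6 lookahead=( remaining=[( num - ( id ) ) $]
Step 15: shift (. Stack=[E + T / (] ptr=7 lookahead=num remaining=[num - ( id ) ) $]
Step 16: shift num. Stack=[E + T / ( num] ptr=8 lookahead=- remaining=[- ( id ) ) $]
Step 17: reduce F->num. Stack=[E + T / ( F] ptr=8 lookahead=- remaining=[- ( id ) ) $]
Step 18: reduce T->F. Stack=[E + T / ( T] ptr=8 lookahead=- remaining=[- ( id ) ) $]
Step 19: reduce E->T. Stack=[E + T / ( E] ptr=8 lookahead=- remaining=[- ( id ) ) $]
Step 20: shift -. Stack=[E + T / ( E -] ptr=9 lookahead=( remaining=[( id ) ) $]
Step 21: shift (. Stack=[E + T / ( E - (] ptr=10 lookahead=id remaining=[id ) ) $]
Step 22: shift id. Stack=[E + T / ( E - ( id] ptr=11 lookahead=) remaining=[) ) $]
Step 23: reduce F->id. Stack=[E + T / ( E - ( F] ptr=11 lookahead=) remaining=[) ) $]
Step 24: reduce T->F. Stack=[E + T / ( E - ( T] ptr=11 lookahead=) remaining=[) ) $]
Step 25: reduce E->T. Stack=[E + T / ( E - ( E] ptr=11 lookahead=) remaining=[) ) $]
Step 26: shift ). Stack=[E + T / ( E - ( E )] ptr=12 lookahead=) remaining=[) $]
Step 27: reduce F->( E ). Stack=[E + T / ( E - F] ptr=12 lookahead=) remaining=[) $]
Step 28: reduce T->F. Stack=[E + T / ( E - T] ptr=12 lookahead=) remaining=[) $]
Step 29: reduce E->E - T. Stack=[E + T / ( E] ptr=12 lookahead=) remaining=[) $]
Step 30: shift ). Stack=[E + T / ( E )] ptr=13 lookahead=$ remaining=[$]
Step 31: reduce F->( E ). Stack=[E + T / F] ptr=13 lookahead=$ remaining=[$]
Step 32: reduce T->T / F. Stack=[E + T] ptr=13 lookahead=$ remaining=[$]
Step 33: reduce E->E + T. Stack=[E] ptr=13 lookahead=$ remaining=[$]
Step 34: accept. Stack=[E] ptr=13 lookahead=$ remaining=[$]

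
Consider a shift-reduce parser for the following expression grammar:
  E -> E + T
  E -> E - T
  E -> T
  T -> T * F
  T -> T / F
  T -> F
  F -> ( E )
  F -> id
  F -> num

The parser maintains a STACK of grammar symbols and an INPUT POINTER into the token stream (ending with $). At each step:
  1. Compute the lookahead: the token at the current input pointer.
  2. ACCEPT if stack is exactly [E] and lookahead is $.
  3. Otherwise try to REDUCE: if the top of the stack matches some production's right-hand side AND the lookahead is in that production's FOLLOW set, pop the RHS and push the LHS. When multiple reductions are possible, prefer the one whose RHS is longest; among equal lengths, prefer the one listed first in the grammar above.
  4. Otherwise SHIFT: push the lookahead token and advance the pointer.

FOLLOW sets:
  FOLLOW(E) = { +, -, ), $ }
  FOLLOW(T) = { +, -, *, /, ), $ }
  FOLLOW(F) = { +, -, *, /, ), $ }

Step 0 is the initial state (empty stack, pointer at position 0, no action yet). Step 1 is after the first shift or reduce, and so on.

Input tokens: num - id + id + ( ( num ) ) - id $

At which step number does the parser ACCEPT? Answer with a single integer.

Answer: 35

Derivation:
Step 1: shift num. Stack=[num] ptr=1 lookahead=- remaining=[- id + id + ( ( num ) ) - id $]
Step 2: reduce F->num. Stack=[F] ptr=1 lookahead=- remaining=[- id + id + ( ( num ) ) - id $]
Step 3: reduce T->F. Stack=[T] ptr=1 lookahead=- remaining=[- id + id + ( ( num ) ) - id $]
Step 4: reduce E->T. Stack=[E] ptr=1 lookahead=- remaining=[- id + id + ( ( num ) ) - id $]
Step 5: shift -. Stack=[E -] ptr=2 lookahead=id remaining=[id + id + ( ( num ) ) - id $]
Step 6: shift id. Stack=[E - id] ptr=3 lookahead=+ remaining=[+ id + ( ( num ) ) - id $]
Step 7: reduce F->id. Stack=[E - F] ptr=3 lookahead=+ remaining=[+ id + ( ( num ) ) - id $]
Step 8: reduce T->F. Stack=[E - T] ptr=3 lookahead=+ remaining=[+ id + ( ( num ) ) - id $]
Step 9: reduce E->E - T. Stack=[E] ptr=3 lookahead=+ remaining=[+ id + ( ( num ) ) - id $]
Step 10: shift +. Stack=[E +] ptr=4 lookahead=id remaining=[id + ( ( num ) ) - id $]
Step 11: shift id. Stack=[E + id] ptr=5 lookahead=+ remaining=[+ ( ( num ) ) - id $]
Step 12: reduce F->id. Stack=[E + F] ptr=5 lookahead=+ remaining=[+ ( ( num ) ) - id $]
Step 13: reduce T->F. Stack=[E + T] ptr=5 lookahead=+ remaining=[+ ( ( num ) ) - id $]
Step 14: reduce E->E + T. Stack=[E] ptr=5 lookahead=+ remaining=[+ ( ( num ) ) - id $]
Step 15: shift +. Stack=[E +] ptr=6 lookahead=( remaining=[( ( num ) ) - id $]
Step 16: shift (. Stack=[E + (] ptr=7 lookahead=( remaining=[( num ) ) - id $]
Step 17: shift (. Stack=[E + ( (] ptr=8 lookahead=num remaining=[num ) ) - id $]
Step 18: shift num. Stack=[E + ( ( num] ptr=9 lookahead=) remaining=[) ) - id $]
Step 19: reduce F->num. Stack=[E + ( ( F] ptr=9 lookahead=) remaining=[) ) - id $]
Step 20: reduce T->F. Stack=[E + ( ( T] ptr=9 lookahead=) remaining=[) ) - id $]
Step 21: reduce E->T. Stack=[E + ( ( E] ptr=9 lookahead=) remaining=[) ) - id $]
Step 22: shift ). Stack=[E + ( ( E )] ptr=10 lookahead=) remaining=[) - id $]
Step 23: reduce F->( E ). Stack=[E + ( F] ptr=10 lookahead=) remaining=[) - id $]
Step 24: reduce T->F. Stack=[E + ( T] ptr=10 lookahead=) remaining=[) - id $]
Step 25: reduce E->T. Stack=[E + ( E] ptr=10 lookahead=) remaining=[) - id $]
Step 26: shift ). Stack=[E + ( E )] ptr=11 lookahead=- remaining=[- id $]
Step 27: reduce F->( E ). Stack=[E + F] ptr=11 lookahead=- remaining=[- id $]
Step 28: reduce T->F. Stack=[E + T] ptr=11 lookahead=- remaining=[- id $]
Step 29: reduce E->E + T. Stack=[E] ptr=11 lookahead=- remaining=[- id $]
Step 30: shift -. Stack=[E -] ptr=12 lookahead=id remaining=[id $]
Step 31: shift id. Stack=[E - id] ptr=13 lookahead=$ remaining=[$]
Step 32: reduce F->id. Stack=[E - F] ptr=13 lookahead=$ remaining=[$]
Step 33: reduce T->F. Stack=[E - T] ptr=13 lookahead=$ remaining=[$]
Step 34: reduce E->E - T. Stack=[E] ptr=13 lookahead=$ remaining=[$]
Step 35: accept. Stack=[E] ptr=13 lookahead=$ remaining=[$]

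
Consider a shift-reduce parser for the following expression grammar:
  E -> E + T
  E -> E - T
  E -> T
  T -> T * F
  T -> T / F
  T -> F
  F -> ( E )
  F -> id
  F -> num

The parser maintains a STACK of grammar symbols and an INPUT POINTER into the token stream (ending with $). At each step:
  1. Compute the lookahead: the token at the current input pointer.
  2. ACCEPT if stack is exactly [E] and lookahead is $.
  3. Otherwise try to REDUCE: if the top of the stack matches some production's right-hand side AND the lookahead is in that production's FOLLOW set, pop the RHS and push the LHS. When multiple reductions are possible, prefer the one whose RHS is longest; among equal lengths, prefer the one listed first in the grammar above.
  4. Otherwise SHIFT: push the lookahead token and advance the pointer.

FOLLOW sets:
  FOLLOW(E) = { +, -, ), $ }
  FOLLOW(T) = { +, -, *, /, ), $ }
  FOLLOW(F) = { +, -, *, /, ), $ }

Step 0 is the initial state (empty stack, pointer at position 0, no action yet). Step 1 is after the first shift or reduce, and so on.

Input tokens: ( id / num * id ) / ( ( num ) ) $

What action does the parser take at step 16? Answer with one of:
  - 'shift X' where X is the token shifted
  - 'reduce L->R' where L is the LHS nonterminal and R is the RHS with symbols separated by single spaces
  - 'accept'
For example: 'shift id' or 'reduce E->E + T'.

Step 1: shift (. Stack=[(] ptr=1 lookahead=id remaining=[id / num * id ) / ( ( num ) ) $]
Step 2: shift id. Stack=[( id] ptr=2 lookahead=/ remaining=[/ num * id ) / ( ( num ) ) $]
Step 3: reduce F->id. Stack=[( F] ptr=2 lookahead=/ remaining=[/ num * id ) / ( ( num ) ) $]
Step 4: reduce T->F. Stack=[( T] ptr=2 lookahead=/ remaining=[/ num * id ) / ( ( num ) ) $]
Step 5: shift /. Stack=[( T /] ptr=3 lookahead=num remaining=[num * id ) / ( ( num ) ) $]
Step 6: shift num. Stack=[( T / num] ptr=4 lookahead=* remaining=[* id ) / ( ( num ) ) $]
Step 7: reduce F->num. Stack=[( T / F] ptr=4 lookahead=* remaining=[* id ) / ( ( num ) ) $]
Step 8: reduce T->T / F. Stack=[( T] ptr=4 lookahead=* remaining=[* id ) / ( ( num ) ) $]
Step 9: shift *. Stack=[( T *] ptr=5 lookahead=id remaining=[id ) / ( ( num ) ) $]
Step 10: shift id. Stack=[( T * id] ptr=6 lookahead=) remaining=[) / ( ( num ) ) $]
Step 11: reduce F->id. Stack=[( T * F] ptr=6 lookahead=) remaining=[) / ( ( num ) ) $]
Step 12: reduce T->T * F. Stack=[( T] ptr=6 lookahead=) remaining=[) / ( ( num ) ) $]
Step 13: reduce E->T. Stack=[( E] ptr=6 lookahead=) remaining=[) / ( ( num ) ) $]
Step 14: shift ). Stack=[( E )] ptr=7 lookahead=/ remaining=[/ ( ( num ) ) $]
Step 15: reduce F->( E ). Stack=[F] ptr=7 lookahead=/ remaining=[/ ( ( num ) ) $]
Step 16: reduce T->F. Stack=[T] ptr=7 lookahead=/ remaining=[/ ( ( num ) ) $]

Answer: reduce T->F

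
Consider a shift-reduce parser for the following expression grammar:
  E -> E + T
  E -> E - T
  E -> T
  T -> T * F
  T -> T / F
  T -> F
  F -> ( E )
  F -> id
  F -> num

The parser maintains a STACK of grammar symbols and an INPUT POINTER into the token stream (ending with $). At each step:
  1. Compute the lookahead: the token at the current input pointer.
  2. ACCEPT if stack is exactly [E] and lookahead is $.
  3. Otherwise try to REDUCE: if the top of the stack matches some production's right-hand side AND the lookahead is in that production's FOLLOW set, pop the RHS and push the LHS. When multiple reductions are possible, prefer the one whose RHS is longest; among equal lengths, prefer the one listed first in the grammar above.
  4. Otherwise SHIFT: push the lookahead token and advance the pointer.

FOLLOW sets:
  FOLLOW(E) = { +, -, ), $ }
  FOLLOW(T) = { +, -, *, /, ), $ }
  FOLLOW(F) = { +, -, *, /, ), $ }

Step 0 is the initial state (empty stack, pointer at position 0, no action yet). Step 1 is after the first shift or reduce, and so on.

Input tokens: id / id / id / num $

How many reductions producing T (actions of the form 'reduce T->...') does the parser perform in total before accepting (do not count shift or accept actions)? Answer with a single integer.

Step 1: shift id. Stack=[id] ptr=1 lookahead=/ remaining=[/ id / id / num $]
Step 2: reduce F->id. Stack=[F] ptr=1 lookahead=/ remaining=[/ id / id / num $]
Step 3: reduce T->F. Stack=[T] ptr=1 lookahead=/ remaining=[/ id / id / num $]
Step 4: shift /. Stack=[T /] ptr=2 lookahead=id remaining=[id / id / num $]
Step 5: shift id. Stack=[T / id] ptr=3 lookahead=/ remaining=[/ id / num $]
Step 6: reduce F->id. Stack=[T / F] ptr=3 lookahead=/ remaining=[/ id / num $]
Step 7: reduce T->T / F. Stack=[T] ptr=3 lookahead=/ remaining=[/ id / num $]
Step 8: shift /. Stack=[T /] ptr=4 lookahead=id remaining=[id / num $]
Step 9: shift id. Stack=[T / id] ptr=5 lookahead=/ remaining=[/ num $]
Step 10: reduce F->id. Stack=[T / F] ptr=5 lookahead=/ remaining=[/ num $]
Step 11: reduce T->T / F. Stack=[T] ptr=5 lookahead=/ remaining=[/ num $]
Step 12: shift /. Stack=[T /] ptr=6 lookahead=num remaining=[num $]
Step 13: shift num. Stack=[T / num] ptr=7 lookahead=$ remaining=[$]
Step 14: reduce F->num. Stack=[T / F] ptr=7 lookahead=$ remaining=[$]
Step 15: reduce T->T / F. Stack=[T] ptr=7 lookahead=$ remaining=[$]
Step 16: reduce E->T. Stack=[E] ptr=7 lookahead=$ remaining=[$]
Step 17: accept. Stack=[E] ptr=7 lookahead=$ remaining=[$]

Answer: 4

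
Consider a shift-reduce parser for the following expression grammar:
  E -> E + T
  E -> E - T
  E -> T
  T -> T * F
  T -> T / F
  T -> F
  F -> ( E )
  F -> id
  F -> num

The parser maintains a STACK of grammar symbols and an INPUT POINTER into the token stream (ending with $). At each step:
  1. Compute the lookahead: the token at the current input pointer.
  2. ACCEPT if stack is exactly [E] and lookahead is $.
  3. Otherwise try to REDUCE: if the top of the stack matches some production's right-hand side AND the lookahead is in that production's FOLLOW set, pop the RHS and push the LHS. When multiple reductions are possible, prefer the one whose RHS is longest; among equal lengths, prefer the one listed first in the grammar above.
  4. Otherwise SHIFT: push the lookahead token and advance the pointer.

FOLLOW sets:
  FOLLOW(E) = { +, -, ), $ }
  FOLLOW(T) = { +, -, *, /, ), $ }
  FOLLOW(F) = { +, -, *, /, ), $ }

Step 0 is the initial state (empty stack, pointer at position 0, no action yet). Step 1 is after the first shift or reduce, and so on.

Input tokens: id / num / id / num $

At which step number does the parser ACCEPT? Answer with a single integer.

Answer: 17

Derivation:
Step 1: shift id. Stack=[id] ptr=1 lookahead=/ remaining=[/ num / id / num $]
Step 2: reduce F->id. Stack=[F] ptr=1 lookahead=/ remaining=[/ num / id / num $]
Step 3: reduce T->F. Stack=[T] ptr=1 lookahead=/ remaining=[/ num / id / num $]
Step 4: shift /. Stack=[T /] ptr=2 lookahead=num remaining=[num / id / num $]
Step 5: shift num. Stack=[T / num] ptr=3 lookahead=/ remaining=[/ id / num $]
Step 6: reduce F->num. Stack=[T / F] ptr=3 lookahead=/ remaining=[/ id / num $]
Step 7: reduce T->T / F. Stack=[T] ptr=3 lookahead=/ remaining=[/ id / num $]
Step 8: shift /. Stack=[T /] ptr=4 lookahead=id remaining=[id / num $]
Step 9: shift id. Stack=[T / id] ptr=5 lookahead=/ remaining=[/ num $]
Step 10: reduce F->id. Stack=[T / F] ptr=5 lookahead=/ remaining=[/ num $]
Step 11: reduce T->T / F. Stack=[T] ptr=5 lookahead=/ remaining=[/ num $]
Step 12: shift /. Stack=[T /] ptr=6 lookahead=num remaining=[num $]
Step 13: shift num. Stack=[T / num] ptr=7 lookahead=$ remaining=[$]
Step 14: reduce F->num. Stack=[T / F] ptr=7 lookahead=$ remaining=[$]
Step 15: reduce T->T / F. Stack=[T] ptr=7 lookahead=$ remaining=[$]
Step 16: reduce E->T. Stack=[E] ptr=7 lookahead=$ remaining=[$]
Step 17: accept. Stack=[E] ptr=7 lookahead=$ remaining=[$]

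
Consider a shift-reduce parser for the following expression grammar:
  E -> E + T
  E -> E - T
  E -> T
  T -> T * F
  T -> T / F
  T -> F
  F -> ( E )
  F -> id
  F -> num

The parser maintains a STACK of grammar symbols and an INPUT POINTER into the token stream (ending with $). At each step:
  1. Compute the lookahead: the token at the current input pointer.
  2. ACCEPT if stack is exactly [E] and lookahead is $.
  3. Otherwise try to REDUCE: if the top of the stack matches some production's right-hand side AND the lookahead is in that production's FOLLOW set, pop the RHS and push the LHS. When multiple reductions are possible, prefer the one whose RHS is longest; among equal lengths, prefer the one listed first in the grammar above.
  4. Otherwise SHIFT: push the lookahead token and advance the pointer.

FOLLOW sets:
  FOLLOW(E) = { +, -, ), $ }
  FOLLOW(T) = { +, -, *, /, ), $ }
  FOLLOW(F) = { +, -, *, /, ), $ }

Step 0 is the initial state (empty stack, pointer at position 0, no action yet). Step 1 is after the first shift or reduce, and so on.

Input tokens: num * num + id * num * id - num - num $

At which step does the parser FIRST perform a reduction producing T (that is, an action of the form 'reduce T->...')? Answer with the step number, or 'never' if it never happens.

Step 1: shift num. Stack=[num] ptr=1 lookahead=* remaining=[* num + id * num * id - num - num $]
Step 2: reduce F->num. Stack=[F] ptr=1 lookahead=* remaining=[* num + id * num * id - num - num $]
Step 3: reduce T->F. Stack=[T] ptr=1 lookahead=* remaining=[* num + id * num * id - num - num $]

Answer: 3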